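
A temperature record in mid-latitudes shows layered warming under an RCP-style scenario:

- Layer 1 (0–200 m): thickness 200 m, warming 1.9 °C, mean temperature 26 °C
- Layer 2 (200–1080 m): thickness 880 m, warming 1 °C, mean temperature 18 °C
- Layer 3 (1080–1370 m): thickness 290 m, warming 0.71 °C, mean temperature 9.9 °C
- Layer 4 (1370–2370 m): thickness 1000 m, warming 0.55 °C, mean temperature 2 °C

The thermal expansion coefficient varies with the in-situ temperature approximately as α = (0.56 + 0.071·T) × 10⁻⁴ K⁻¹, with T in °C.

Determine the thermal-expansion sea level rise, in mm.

Δh ≈ 320 mm

Layer 1: α = (0.56 + 0.071×26)×10⁻⁴ = 2.406×10⁻⁴ K⁻¹
Layer 2: α = (0.56 + 0.071×18)×10⁻⁴ = 1.838×10⁻⁴ K⁻¹
Layer 3: α = (0.56 + 0.071×9.9)×10⁻⁴ = 1.2629×10⁻⁴ K⁻¹
Layer 4: α = (0.56 + 0.071×2)×10⁻⁴ = 0.702×10⁻⁴ K⁻¹
2.406×10⁻⁴ × 1.9 × 200 = 0.091428 m
200–1080 m: 880 × 1.838×10⁻⁴ × 1 = 0.161744 m
1.2629×10⁻⁴ × 0.71 × 290 = 0.026003111 m
1370–2370 m: 1000 × 0.702×10⁻⁴ × 0.55 = 0.03861 m
Δh = 0.091428 + 0.161744 + 0.026003111 + 0.03861 = 0.317785111 m ≈ 320 mm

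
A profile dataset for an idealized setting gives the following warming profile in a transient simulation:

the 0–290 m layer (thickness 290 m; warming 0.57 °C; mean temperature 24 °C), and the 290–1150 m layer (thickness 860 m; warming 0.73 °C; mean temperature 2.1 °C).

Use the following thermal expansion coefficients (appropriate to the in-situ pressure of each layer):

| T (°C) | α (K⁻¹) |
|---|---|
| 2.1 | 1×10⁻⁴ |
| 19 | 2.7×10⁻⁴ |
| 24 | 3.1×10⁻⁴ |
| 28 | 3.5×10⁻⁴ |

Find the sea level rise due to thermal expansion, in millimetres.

Layer 1 at 24 °C → α = 3.1×10⁻⁴ K⁻¹
Layer 2 at 2.1 °C → α = 1×10⁻⁴ K⁻¹
0–290 m: 3.1×10⁻⁴ × 0.57 × 290 = 0.051243 m
290–1150 m: 860 × 1×10⁻⁴ × 0.73 = 0.06278 m
Δh = 0.051243 + 0.06278 = 0.114023 m ≈ 114 mm

Δh ≈ 114 mm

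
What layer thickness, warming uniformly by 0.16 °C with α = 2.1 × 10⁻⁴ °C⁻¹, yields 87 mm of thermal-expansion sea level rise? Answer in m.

2590 m

H = Δh/(αΔT) = 0.087 / (2.1×10⁻⁴ × 0.16) ≈ 2589 m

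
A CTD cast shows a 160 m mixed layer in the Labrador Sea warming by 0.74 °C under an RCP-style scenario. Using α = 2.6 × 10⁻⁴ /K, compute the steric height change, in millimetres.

31 mm of thermosteric rise

Δh = αΔT·H = 2.6×10⁻⁴ × 0.74 × 160 = 0.030784 m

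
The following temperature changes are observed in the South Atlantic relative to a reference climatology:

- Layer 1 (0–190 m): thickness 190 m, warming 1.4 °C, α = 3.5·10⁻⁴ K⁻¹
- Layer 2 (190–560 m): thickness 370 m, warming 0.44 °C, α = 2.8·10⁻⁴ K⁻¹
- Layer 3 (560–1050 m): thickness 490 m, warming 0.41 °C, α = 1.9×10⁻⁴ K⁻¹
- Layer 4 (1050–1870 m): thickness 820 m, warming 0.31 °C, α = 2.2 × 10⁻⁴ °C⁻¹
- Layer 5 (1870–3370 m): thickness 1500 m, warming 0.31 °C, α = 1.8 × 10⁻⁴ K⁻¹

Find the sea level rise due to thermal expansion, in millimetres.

about 316 mm

0–190 m: 3.5×10⁻⁴ × 190 × 1.4 = 0.09310 m
370 × 0.44 × 2.8×10⁻⁴ = 0.045584 m
560–1050 m: 0.41 × 1.9×10⁻⁴ × 490 = 0.038171 m
1050–1870 m: 820 × 0.31 × 2.2×10⁻⁴ = 0.055924 m
Layer 5: 0.31 × 1.8×10⁻⁴ × 1500 = 0.08370 m
Δh = 0.09310 + 0.045584 + 0.038171 + 0.055924 + 0.08370 = 0.316479 m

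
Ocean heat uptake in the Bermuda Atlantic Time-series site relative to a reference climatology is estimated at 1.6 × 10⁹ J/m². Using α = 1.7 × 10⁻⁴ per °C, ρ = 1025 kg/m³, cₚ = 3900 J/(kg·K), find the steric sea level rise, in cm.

Δh ≈ 6.80 cm

Δh = αQ/(ρcₚ) = 1.7×10⁻⁴ × 1.6×10⁹ / (1025 × 3900) ≈ 0.068043 m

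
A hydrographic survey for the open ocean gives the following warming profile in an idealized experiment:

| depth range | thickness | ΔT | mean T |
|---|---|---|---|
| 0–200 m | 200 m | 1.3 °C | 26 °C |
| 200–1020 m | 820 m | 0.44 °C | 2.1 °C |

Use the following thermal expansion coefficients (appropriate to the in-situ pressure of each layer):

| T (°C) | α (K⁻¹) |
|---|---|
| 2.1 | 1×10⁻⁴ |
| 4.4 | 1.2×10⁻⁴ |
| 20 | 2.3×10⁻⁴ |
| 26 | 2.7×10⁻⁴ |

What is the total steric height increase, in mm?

Layer 1 at 26 °C → α = 2.7×10⁻⁴ K⁻¹
Layer 2 at 2.1 °C → α = 1×10⁻⁴ K⁻¹
Layer 1: 2.7×10⁻⁴ × 1.3 × 200 = 0.07020 m
200–1020 m: 0.44 × 820 × 1×10⁻⁴ = 0.03608 m
Δh = 0.07020 + 0.03608 = 0.10628 m ≈ 106 mm

Δh ≈ 106 mm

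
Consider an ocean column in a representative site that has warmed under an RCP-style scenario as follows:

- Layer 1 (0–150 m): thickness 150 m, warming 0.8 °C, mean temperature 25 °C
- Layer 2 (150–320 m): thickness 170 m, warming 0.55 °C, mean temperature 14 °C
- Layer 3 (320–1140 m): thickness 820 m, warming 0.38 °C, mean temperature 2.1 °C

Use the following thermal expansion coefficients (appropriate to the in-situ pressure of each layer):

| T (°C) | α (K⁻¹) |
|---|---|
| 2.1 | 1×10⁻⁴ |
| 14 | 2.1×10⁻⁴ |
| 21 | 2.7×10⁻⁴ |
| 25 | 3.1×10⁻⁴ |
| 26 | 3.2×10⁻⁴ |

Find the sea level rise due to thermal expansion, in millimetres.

Layer 1 at 25 °C → α = 3.1×10⁻⁴ K⁻¹
Layer 2 at 14 °C → α = 2.1×10⁻⁴ K⁻¹
Layer 3 at 2.1 °C → α = 1×10⁻⁴ K⁻¹
Layer 1: 0.8 × 3.1×10⁻⁴ × 150 = 0.03720 m
0.55 × 170 × 2.1×10⁻⁴ = 0.019635 m
1×10⁻⁴ × 0.38 × 820 = 0.03116 m
Δh = 0.03720 + 0.019635 + 0.03116 = 0.087995 m ≈ 88.0 mm

88.0 mm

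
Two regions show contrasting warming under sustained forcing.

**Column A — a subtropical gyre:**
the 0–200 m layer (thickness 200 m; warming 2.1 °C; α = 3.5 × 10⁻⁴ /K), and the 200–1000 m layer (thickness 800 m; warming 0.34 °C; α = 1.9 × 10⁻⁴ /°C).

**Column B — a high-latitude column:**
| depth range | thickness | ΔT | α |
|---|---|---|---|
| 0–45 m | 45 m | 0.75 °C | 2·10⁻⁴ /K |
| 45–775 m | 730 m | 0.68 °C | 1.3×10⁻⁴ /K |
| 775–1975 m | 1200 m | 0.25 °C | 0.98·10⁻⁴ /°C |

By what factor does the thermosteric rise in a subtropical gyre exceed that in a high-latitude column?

≈ 2.0×

A Layer 1: 2.1 × 200 × 3.5×10⁻⁴ = 0.14700 m
A Layer 2: 1.9×10⁻⁴ × 0.34 × 800 = 0.05168 m
A total: 0.19868 m
B Layer 1: 45 × 2×10⁻⁴ × 0.75 = 0.00675 m
B Layer 2: 0.68 × 730 × 1.3×10⁻⁴ = 0.064532 m
B 0.25 × 0.98×10⁻⁴ × 1200 = 0.02940 m
B total: 0.100682 m
Ratio: 0.19868 / 0.100682 ≈ 1.973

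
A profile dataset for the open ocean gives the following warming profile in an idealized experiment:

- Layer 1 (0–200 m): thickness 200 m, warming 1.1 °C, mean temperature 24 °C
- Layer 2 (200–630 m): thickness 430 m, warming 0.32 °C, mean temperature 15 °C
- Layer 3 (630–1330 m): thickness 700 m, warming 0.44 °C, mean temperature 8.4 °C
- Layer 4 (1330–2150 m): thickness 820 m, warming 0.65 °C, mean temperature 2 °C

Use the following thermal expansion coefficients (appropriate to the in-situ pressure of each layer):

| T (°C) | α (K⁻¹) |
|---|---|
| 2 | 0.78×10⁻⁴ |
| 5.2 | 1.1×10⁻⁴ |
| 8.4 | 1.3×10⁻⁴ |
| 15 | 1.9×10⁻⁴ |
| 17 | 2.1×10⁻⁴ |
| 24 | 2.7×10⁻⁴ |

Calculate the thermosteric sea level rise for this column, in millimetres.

Δh ≈ 167 mm

Layer 1 at 24 °C → α = 2.7×10⁻⁴ K⁻¹
Layer 2 at 15 °C → α = 1.9×10⁻⁴ K⁻¹
Layer 3 at 8.4 °C → α = 1.3×10⁻⁴ K⁻¹
Layer 4 at 2 °C → α = 0.78×10⁻⁴ K⁻¹
200 × 1.1 × 2.7×10⁻⁴ = 0.05940 m
200–630 m: 0.32 × 1.9×10⁻⁴ × 430 = 0.026144 m
630–1330 m: 0.44 × 700 × 1.3×10⁻⁴ = 0.04004 m
0.78×10⁻⁴ × 820 × 0.65 = 0.041574 m
Δh = 0.05940 + 0.026144 + 0.04004 + 0.041574 = 0.167158 m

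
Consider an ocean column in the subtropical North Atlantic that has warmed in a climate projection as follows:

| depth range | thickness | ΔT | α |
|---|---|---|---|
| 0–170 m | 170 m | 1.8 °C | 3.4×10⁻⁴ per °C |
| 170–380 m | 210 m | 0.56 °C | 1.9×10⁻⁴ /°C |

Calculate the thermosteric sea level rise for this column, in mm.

130 mm

3.4×10⁻⁴ × 1.8 × 170 = 0.10404 m
170–380 m: 0.56 × 210 × 1.9×10⁻⁴ = 0.022344 m
Δh = 0.10404 + 0.022344 = 0.126384 m ≈ 130 mm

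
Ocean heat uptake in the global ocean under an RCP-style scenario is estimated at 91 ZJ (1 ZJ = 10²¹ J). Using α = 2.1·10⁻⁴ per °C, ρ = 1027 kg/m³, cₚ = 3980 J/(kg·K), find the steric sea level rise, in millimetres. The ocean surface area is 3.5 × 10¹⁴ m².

Δh ≈ 13 mm

Per unit area: Q = 91×10²¹ / (3.5×10¹⁴) = 2.6×10⁸ J/m²
Δh = αQ/(ρcₚ) = 2.1×10⁻⁴ × 2.6×10⁸ / (1027 × 3980) ≈ 0.013358 m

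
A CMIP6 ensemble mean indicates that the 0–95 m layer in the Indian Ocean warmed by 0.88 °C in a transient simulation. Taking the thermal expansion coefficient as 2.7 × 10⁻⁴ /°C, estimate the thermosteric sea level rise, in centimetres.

about 2.3 cm

Δh = αΔT·H = 2.7×10⁻⁴ × 0.88 × 95 = 0.022572 m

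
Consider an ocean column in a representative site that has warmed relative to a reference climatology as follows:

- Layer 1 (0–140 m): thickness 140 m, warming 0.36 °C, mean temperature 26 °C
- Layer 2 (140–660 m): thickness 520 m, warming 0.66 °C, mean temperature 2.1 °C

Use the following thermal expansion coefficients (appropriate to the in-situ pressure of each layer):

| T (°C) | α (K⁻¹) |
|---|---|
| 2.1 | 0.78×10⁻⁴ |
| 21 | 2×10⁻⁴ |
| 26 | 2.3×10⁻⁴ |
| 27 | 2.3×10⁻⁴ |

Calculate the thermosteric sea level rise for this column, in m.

Layer 1 at 26 °C → α = 2.3×10⁻⁴ K⁻¹
Layer 2 at 2.1 °C → α = 0.78×10⁻⁴ K⁻¹
0–140 m: 140 × 2.3×10⁻⁴ × 0.36 = 0.011592 m
140–660 m: 0.66 × 0.78×10⁻⁴ × 520 = 0.0267696 m
Δh = 0.011592 + 0.0267696 = 0.0383616 m

Δh ≈ 0.0384 m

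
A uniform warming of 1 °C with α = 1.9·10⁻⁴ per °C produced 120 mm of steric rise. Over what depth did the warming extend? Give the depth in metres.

about 632 m

H = Δh/(αΔT) = 0.12 / (1.9×10⁻⁴ × 1) ≈ 631.6 m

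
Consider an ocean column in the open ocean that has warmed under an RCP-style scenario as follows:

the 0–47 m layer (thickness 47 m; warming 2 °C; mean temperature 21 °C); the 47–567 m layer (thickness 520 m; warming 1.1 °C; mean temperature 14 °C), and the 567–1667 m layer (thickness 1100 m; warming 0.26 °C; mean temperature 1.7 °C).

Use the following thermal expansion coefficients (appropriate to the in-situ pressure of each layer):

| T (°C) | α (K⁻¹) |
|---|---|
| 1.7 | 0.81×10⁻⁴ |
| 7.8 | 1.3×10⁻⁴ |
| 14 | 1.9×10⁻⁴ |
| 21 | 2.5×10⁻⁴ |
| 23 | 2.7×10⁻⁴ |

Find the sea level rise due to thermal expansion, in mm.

Layer 1 at 21 °C → α = 2.5×10⁻⁴ K⁻¹
Layer 2 at 14 °C → α = 1.9×10⁻⁴ K⁻¹
Layer 3 at 1.7 °C → α = 0.81×10⁻⁴ K⁻¹
Layer 1: 2 × 47 × 2.5×10⁻⁴ = 0.02350 m
47–567 m: 1.9×10⁻⁴ × 1.1 × 520 = 0.10868 m
Layer 3: 0.81×10⁻⁴ × 0.26 × 1100 = 0.023166 m
Δh = 0.02350 + 0.10868 + 0.023166 = 0.155346 m

about 155 mm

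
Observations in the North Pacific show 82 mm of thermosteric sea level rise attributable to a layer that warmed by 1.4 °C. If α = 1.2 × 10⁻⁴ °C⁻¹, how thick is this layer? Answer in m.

H = Δh/(αΔT) = 0.082 / (1.2×10⁻⁴ × 1.4) ≈ 488.1 m

H ≈ 488 m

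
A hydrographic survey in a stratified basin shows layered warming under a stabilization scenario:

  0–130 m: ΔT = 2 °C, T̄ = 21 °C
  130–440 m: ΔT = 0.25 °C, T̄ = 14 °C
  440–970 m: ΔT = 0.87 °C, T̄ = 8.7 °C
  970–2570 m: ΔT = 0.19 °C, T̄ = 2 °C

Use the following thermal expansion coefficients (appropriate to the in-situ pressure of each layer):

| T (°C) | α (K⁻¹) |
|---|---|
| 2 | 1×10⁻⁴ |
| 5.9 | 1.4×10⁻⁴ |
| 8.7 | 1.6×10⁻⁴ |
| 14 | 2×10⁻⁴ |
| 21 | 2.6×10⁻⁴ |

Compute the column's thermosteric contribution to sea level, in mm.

Layer 1 at 21 °C → α = 2.6×10⁻⁴ K⁻¹
Layer 2 at 14 °C → α = 2×10⁻⁴ K⁻¹
Layer 3 at 8.7 °C → α = 1.6×10⁻⁴ K⁻¹
Layer 4 at 2 °C → α = 1×10⁻⁴ K⁻¹
0–130 m: 130 × 2.6×10⁻⁴ × 2 = 0.06760 m
310 × 2×10⁻⁴ × 0.25 = 0.01550 m
440–970 m: 1.6×10⁻⁴ × 0.87 × 530 = 0.073776 m
970–2570 m: 1600 × 0.19 × 1×10⁻⁴ = 0.03040 m
Δh = 0.06760 + 0.01550 + 0.073776 + 0.03040 = 0.187276 m

about 187 mm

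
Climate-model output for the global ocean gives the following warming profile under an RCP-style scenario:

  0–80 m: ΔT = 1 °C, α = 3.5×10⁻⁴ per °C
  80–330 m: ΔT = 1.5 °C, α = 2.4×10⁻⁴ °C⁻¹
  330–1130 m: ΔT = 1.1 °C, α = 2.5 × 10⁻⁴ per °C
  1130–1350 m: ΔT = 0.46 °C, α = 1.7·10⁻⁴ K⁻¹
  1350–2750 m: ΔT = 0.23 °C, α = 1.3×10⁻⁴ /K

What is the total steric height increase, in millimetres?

397 mm

Layer 1: 3.5×10⁻⁴ × 1 × 80 = 0.02800 m
Layer 2: 2.4×10⁻⁴ × 1.5 × 250 = 0.09000 m
Layer 3: 1.1 × 800 × 2.5×10⁻⁴ = 0.22000 m
Layer 4: 1.7×10⁻⁴ × 220 × 0.46 = 0.017204 m
1350–2750 m: 1.3×10⁻⁴ × 1400 × 0.23 = 0.04186 m
Δh = 0.02800 + 0.09000 + 0.22000 + 0.017204 + 0.04186 = 0.397064 m ≈ 397 mm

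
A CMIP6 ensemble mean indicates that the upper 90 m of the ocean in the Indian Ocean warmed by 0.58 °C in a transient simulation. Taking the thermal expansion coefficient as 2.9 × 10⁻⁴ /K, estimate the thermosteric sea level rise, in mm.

about 15 mm

Δh = αΔT·H = 2.9×10⁻⁴ × 0.58 × 90 = 0.015138 m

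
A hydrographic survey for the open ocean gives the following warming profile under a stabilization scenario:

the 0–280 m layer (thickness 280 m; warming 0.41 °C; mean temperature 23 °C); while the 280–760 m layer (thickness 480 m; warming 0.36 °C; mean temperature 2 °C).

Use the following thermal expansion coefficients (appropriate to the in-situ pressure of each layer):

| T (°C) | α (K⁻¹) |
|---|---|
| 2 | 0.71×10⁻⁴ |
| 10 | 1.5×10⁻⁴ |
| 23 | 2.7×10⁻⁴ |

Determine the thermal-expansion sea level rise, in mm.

Layer 1 at 23 °C → α = 2.7×10⁻⁴ K⁻¹
Layer 2 at 2 °C → α = 0.71×10⁻⁴ K⁻¹
2.7×10⁻⁴ × 0.41 × 280 = 0.030996 m
Layer 2: 480 × 0.36 × 0.71×10⁻⁴ = 0.0122688 m
Δh = 0.030996 + 0.0122688 = 0.0432648 m ≈ 43.3 mm

about 43.3 mm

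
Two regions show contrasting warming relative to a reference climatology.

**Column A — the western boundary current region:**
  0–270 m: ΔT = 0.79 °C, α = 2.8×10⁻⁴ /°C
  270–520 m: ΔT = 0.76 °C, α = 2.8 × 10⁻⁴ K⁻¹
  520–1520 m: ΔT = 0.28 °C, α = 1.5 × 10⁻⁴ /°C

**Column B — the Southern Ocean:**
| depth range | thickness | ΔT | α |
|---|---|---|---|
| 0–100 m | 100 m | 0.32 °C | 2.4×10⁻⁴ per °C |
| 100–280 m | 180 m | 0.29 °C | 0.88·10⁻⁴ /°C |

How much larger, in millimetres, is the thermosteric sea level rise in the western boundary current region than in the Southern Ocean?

A 0–270 m: 2.8×10⁻⁴ × 270 × 0.79 = 0.059724 m
A Layer 2: 0.76 × 250 × 2.8×10⁻⁴ = 0.05320 m
A Layer 3: 0.28 × 1.5×10⁻⁴ × 1000 = 0.04200 m
A total: 0.154924 m
B 0–100 m: 2.4×10⁻⁴ × 0.32 × 100 = 0.00768 m
B 100–280 m: 180 × 0.88×10⁻⁴ × 0.29 = 0.0045936 m
B total: 0.0122736 m
Difference: 0.154924 − 0.0122736 = 0.1426504 m

140 mm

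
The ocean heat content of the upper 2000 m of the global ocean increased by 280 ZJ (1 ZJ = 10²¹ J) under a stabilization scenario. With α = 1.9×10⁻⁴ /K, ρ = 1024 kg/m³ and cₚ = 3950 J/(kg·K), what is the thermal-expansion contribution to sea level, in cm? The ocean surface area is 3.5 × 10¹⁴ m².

Per unit area: Q = 280×10²¹ / (3.5×10¹⁴) = 8×10⁸ J/m²
Δh = αQ/(ρcₚ) = 1.9×10⁻⁴ × 8×10⁸ / (1024 × 3950) ≈ 0.037579 m

about 3.8 cm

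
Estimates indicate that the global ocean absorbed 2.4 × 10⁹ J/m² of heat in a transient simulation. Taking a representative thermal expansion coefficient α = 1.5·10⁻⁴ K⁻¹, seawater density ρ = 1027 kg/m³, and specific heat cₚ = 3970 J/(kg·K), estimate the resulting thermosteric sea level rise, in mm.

88.3 mm of thermosteric rise

Δh = αQ/(ρcₚ) = 1.5×10⁻⁴ × 2.4×10⁹ / (1027 × 3970) ≈ 0.088296 m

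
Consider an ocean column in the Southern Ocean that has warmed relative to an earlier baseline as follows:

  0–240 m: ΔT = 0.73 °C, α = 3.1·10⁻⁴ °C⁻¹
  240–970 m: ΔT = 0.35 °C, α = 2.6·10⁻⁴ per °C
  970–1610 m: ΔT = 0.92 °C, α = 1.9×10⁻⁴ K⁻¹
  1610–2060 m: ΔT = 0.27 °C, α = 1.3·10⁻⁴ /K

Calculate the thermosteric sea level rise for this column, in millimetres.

0–240 m: 0.73 × 240 × 3.1×10⁻⁴ = 0.054312 m
0.35 × 2.6×10⁻⁴ × 730 = 0.06643 m
1.9×10⁻⁴ × 640 × 0.92 = 0.111872 m
Layer 4: 0.27 × 450 × 1.3×10⁻⁴ = 0.015795 m
Δh = 0.054312 + 0.06643 + 0.111872 + 0.015795 = 0.248409 m

Δh ≈ 250 mm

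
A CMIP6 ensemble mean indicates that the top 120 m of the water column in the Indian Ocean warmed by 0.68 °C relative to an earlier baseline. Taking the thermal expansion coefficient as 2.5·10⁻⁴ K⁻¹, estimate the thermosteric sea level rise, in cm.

Δh = αΔT·H = 2.5×10⁻⁴ × 0.68 × 120 = 0.02040 m

about 2.04 cm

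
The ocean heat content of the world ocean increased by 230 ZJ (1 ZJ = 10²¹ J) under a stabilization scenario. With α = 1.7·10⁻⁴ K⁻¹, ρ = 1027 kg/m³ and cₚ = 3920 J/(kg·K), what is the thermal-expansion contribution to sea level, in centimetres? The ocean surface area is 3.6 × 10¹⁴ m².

Per unit area: Q = 230×10²¹ / (3.6×10¹⁴) ≈ 6.389×10⁸ J/m²
Δh = αQ/(ρcₚ) = 1.7×10⁻⁴ × 6.389×10⁸ / (1027 × 3920) ≈ 0.026979 m

about 2.70 cm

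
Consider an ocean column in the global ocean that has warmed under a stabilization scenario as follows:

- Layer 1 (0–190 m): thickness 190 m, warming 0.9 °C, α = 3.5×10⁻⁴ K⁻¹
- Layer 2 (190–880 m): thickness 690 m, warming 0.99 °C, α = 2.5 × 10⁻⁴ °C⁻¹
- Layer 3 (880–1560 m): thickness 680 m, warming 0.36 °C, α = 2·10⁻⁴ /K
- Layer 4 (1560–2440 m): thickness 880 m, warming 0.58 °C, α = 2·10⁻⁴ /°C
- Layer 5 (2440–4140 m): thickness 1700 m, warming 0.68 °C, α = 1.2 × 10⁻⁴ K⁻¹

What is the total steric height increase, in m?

Δh ≈ 0.520 m

0–190 m: 0.9 × 3.5×10⁻⁴ × 190 = 0.05985 m
2.5×10⁻⁴ × 0.99 × 690 = 0.170775 m
880–1560 m: 0.36 × 680 × 2×10⁻⁴ = 0.04896 m
0.58 × 880 × 2×10⁻⁴ = 0.10208 m
Layer 5: 0.68 × 1700 × 1.2×10⁻⁴ = 0.13872 m
Δh = 0.05985 + 0.170775 + 0.04896 + 0.10208 + 0.13872 = 0.520385 m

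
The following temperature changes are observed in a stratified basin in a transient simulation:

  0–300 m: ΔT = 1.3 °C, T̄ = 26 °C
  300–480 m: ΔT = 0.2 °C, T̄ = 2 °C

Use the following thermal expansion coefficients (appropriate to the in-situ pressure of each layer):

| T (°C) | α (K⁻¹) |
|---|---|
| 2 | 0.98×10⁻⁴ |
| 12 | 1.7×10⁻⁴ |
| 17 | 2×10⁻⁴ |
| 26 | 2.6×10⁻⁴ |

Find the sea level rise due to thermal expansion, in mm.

105 mm of thermosteric rise

Layer 1 at 26 °C → α = 2.6×10⁻⁴ K⁻¹
Layer 2 at 2 °C → α = 0.98×10⁻⁴ K⁻¹
0–300 m: 300 × 2.6×10⁻⁴ × 1.3 = 0.10140 m
0.2 × 0.98×10⁻⁴ × 180 = 0.003528 m
Δh = 0.10140 + 0.003528 = 0.104928 m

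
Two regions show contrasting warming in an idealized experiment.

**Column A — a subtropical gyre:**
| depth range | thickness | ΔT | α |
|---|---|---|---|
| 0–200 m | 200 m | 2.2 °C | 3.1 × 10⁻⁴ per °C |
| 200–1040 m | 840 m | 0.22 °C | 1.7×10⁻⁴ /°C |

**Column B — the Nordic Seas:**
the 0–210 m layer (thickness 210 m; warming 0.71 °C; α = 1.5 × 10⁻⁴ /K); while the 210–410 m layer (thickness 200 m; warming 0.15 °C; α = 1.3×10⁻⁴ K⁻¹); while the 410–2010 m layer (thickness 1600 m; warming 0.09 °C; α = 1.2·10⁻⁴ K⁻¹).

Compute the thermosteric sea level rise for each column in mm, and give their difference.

A: 170 mm; B: 44 mm; difference 120 mm

A 200 × 2.2 × 3.1×10⁻⁴ = 0.13640 m
A 840 × 1.7×10⁻⁴ × 0.22 = 0.031416 m
A total: 0.167816 m
B Layer 1: 0.71 × 210 × 1.5×10⁻⁴ = 0.022365 m
B 1.3×10⁻⁴ × 200 × 0.15 = 0.00390 m
B Layer 3: 1.2×10⁻⁴ × 0.09 × 1600 = 0.01728 m
B total: 0.043545 m
Difference: 0.167816 − 0.043545 = 0.124271 m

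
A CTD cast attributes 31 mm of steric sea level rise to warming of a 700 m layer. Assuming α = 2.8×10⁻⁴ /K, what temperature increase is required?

0.158 K

ΔT = Δh/(αH) = 0.031 / (2.8×10⁻⁴ × 700) ≈ 0.1582 K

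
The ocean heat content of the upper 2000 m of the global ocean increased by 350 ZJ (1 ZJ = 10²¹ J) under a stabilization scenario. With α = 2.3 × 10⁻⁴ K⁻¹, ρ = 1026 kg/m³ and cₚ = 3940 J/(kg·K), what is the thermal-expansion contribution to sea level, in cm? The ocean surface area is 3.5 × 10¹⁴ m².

Per unit area: Q = 350×10²¹ / (3.5×10¹⁴) = 1×10⁹ J/m²
Δh = αQ/(ρcₚ) = 2.3×10⁻⁴ × 1×10⁹ / (1026 × 3940) ≈ 0.056896 m

about 5.69 cm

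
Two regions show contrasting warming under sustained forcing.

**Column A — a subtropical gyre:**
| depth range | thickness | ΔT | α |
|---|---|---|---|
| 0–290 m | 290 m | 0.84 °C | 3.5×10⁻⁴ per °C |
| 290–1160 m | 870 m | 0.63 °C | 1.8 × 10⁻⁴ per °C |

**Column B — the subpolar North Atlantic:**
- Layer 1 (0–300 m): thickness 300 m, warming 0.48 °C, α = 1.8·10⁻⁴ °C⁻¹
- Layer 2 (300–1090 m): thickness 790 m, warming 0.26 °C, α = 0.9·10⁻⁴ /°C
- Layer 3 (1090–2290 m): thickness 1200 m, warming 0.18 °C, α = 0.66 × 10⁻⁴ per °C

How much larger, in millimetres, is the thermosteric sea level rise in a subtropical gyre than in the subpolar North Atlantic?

130 mm

A 290 × 0.84 × 3.5×10⁻⁴ = 0.08526 m
A 290–1160 m: 870 × 0.63 × 1.8×10⁻⁴ = 0.098658 m
A total: 0.183918 m
B Layer 1: 0.48 × 300 × 1.8×10⁻⁴ = 0.02592 m
B Layer 2: 790 × 0.26 × 0.9×10⁻⁴ = 0.018486 m
B 0.66×10⁻⁴ × 1200 × 0.18 = 0.014256 m
B total: 0.058662 m
Difference: 0.183918 − 0.058662 = 0.125256 m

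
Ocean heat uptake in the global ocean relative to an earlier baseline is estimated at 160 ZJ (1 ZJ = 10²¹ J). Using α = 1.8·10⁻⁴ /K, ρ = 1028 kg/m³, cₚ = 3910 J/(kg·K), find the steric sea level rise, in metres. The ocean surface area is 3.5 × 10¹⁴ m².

Per unit area: Q = 160×10²¹ / (3.5×10¹⁴) ≈ 4.571×10⁸ J/m²
Δh = αQ/(ρcₚ) = 1.8×10⁻⁴ × 4.571×10⁸ / (1028 × 3910) ≈ 0.02047 m

Δh ≈ 0.020 m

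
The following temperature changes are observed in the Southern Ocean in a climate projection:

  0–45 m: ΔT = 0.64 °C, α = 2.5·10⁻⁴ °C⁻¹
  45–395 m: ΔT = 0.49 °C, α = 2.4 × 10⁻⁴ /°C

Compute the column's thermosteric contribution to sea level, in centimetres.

Layer 1: 2.5×10⁻⁴ × 45 × 0.64 = 0.00720 m
45–395 m: 0.49 × 350 × 2.4×10⁻⁴ = 0.04116 m
Δh = 0.00720 + 0.04116 = 0.04836 m ≈ 4.8 cm

about 4.8 cm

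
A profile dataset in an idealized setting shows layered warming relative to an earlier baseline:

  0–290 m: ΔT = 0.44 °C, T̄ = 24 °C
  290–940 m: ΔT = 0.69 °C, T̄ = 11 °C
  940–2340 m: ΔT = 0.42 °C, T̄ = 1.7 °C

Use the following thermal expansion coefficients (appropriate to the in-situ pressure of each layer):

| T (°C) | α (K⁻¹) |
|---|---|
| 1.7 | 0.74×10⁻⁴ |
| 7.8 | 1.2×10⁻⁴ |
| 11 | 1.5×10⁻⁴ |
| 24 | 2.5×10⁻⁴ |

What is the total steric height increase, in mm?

Δh = 140 mm

Layer 1 at 24 °C → α = 2.5×10⁻⁴ K⁻¹
Layer 2 at 11 °C → α = 1.5×10⁻⁴ K⁻¹
Layer 3 at 1.7 °C → α = 0.74×10⁻⁴ K⁻¹
0.44 × 2.5×10⁻⁴ × 290 = 0.03190 m
1.5×10⁻⁴ × 0.69 × 650 = 0.067275 m
0.42 × 0.74×10⁻⁴ × 1400 = 0.043512 m
Δh = 0.03190 + 0.067275 + 0.043512 = 0.142687 m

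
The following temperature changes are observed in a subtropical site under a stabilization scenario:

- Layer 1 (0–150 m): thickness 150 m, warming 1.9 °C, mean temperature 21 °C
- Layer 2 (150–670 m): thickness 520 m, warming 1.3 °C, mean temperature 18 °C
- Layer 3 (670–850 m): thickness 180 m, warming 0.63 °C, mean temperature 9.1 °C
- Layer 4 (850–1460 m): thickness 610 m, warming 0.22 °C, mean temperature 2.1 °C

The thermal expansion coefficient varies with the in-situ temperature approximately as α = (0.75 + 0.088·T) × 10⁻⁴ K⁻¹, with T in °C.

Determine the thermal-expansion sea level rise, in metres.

Δh = 0.262 m

Layer 1: α = (0.75 + 0.088×21)×10⁻⁴ = 2.598×10⁻⁴ K⁻¹
Layer 2: α = (0.75 + 0.088×18)×10⁻⁴ = 2.334×10⁻⁴ K⁻¹
Layer 3: α = (0.75 + 0.088×9.1)×10⁻⁴ = 1.5508×10⁻⁴ K⁻¹
Layer 4: α = (0.75 + 0.088×2.1)×10⁻⁴ = 0.9348×10⁻⁴ K⁻¹
150 × 2.598×10⁻⁴ × 1.9 = 0.074043 m
Layer 2: 1.3 × 2.334×10⁻⁴ × 520 = 0.1577784 m
Layer 3: 0.63 × 180 × 1.5508×10⁻⁴ = 0.017586072 m
Layer 4: 0.22 × 610 × 0.9348×10⁻⁴ = 0.012545016 m
Δh = 0.074043 + 0.1577784 + 0.017586072 + 0.012545016 = 0.261952488 m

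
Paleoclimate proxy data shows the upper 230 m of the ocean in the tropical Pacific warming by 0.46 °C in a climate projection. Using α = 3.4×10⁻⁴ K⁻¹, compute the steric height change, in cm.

3.6 cm of thermosteric rise

Δh = αΔT·H = 3.4×10⁻⁴ × 0.46 × 230 = 0.035972 m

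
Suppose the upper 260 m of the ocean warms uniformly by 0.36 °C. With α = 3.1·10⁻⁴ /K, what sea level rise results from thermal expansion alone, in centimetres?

2.9 cm

Δh = αΔT·H = 3.1×10⁻⁴ × 0.36 × 260 = 0.029016 m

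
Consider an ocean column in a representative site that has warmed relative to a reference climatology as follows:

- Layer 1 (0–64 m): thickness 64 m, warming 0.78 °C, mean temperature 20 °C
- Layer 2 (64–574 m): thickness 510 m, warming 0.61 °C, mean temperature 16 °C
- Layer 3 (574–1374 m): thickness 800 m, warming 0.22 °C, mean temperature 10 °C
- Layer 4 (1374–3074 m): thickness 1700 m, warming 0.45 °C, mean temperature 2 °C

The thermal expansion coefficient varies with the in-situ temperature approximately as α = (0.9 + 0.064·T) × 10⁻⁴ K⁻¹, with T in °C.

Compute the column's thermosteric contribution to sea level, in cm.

Layer 1: α = (0.9 + 0.064×20)×10⁻⁴ = 2.18×10⁻⁴ K⁻¹
Layer 2: α = (0.9 + 0.064×16)×10⁻⁴ = 1.924×10⁻⁴ K⁻¹
Layer 3: α = (0.9 + 0.064×10)×10⁻⁴ = 1.54×10⁻⁴ K⁻¹
Layer 4: α = (0.9 + 0.064×2)×10⁻⁴ = 1.028×10⁻⁴ K⁻¹
64 × 0.78 × 2.18×10⁻⁴ = 0.01088256 m
0.61 × 510 × 1.924×10⁻⁴ = 0.05985564 m
800 × 1.54×10⁻⁴ × 0.22 = 0.027104 m
0.45 × 1700 × 1.028×10⁻⁴ = 0.078642 m
Δh = 0.01088256 + 0.05985564 + 0.027104 + 0.078642 = 0.1764842 m

Δh ≈ 18 cm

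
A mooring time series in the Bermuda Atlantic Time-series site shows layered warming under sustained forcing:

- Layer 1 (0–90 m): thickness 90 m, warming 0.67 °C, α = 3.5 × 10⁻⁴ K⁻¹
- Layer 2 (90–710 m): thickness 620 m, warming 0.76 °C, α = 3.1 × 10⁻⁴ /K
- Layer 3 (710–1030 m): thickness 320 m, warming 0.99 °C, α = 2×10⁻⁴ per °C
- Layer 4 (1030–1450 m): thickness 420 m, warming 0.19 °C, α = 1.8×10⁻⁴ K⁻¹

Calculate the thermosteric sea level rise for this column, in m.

Layer 1: 3.5×10⁻⁴ × 0.67 × 90 = 0.021105 m
3.1×10⁻⁴ × 620 × 0.76 = 0.146072 m
710–1030 m: 320 × 2×10⁻⁴ × 0.99 = 0.06336 m
0.19 × 420 × 1.8×10⁻⁴ = 0.014364 m
Δh = 0.021105 + 0.146072 + 0.06336 + 0.014364 = 0.244901 m

0.245 m of thermosteric rise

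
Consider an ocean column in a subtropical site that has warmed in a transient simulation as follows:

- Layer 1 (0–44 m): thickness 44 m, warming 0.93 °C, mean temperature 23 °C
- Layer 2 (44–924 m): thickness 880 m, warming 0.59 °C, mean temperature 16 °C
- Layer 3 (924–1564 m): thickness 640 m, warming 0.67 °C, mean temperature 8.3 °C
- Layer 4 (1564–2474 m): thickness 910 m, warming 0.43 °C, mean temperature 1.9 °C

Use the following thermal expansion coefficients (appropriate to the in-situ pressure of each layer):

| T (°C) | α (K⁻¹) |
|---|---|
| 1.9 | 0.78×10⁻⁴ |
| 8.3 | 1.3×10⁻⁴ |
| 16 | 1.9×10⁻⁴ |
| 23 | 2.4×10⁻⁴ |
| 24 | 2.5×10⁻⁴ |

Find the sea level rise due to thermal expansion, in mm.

Layer 1 at 23 °C → α = 2.4×10⁻⁴ K⁻¹
Layer 2 at 16 °C → α = 1.9×10⁻⁴ K⁻¹
Layer 3 at 8.3 °C → α = 1.3×10⁻⁴ K⁻¹
Layer 4 at 1.9 °C → α = 0.78×10⁻⁴ K⁻¹
Layer 1: 0.93 × 44 × 2.4×10⁻⁴ = 0.0098208 m
1.9×10⁻⁴ × 880 × 0.59 = 0.098648 m
924–1564 m: 1.3×10⁻⁴ × 0.67 × 640 = 0.055744 m
910 × 0.43 × 0.78×10⁻⁴ = 0.0305214 m
Δh = 0.0098208 + 0.098648 + 0.055744 + 0.0305214 = 0.1947342 m ≈ 195 mm

195 mm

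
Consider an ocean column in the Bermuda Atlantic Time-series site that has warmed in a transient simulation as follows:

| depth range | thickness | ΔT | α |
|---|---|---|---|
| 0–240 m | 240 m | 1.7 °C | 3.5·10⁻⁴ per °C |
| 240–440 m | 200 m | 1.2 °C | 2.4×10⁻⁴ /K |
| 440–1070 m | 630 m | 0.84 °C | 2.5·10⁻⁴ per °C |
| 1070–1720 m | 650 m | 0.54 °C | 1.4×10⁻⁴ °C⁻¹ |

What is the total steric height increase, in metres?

Layer 1: 1.7 × 3.5×10⁻⁴ × 240 = 0.14280 m
240–440 m: 1.2 × 200 × 2.4×10⁻⁴ = 0.05760 m
440–1070 m: 2.5×10⁻⁴ × 630 × 0.84 = 0.13230 m
650 × 1.4×10⁻⁴ × 0.54 = 0.04914 m
Δh = 0.14280 + 0.05760 + 0.13230 + 0.04914 = 0.38184 m

Δh ≈ 0.382 m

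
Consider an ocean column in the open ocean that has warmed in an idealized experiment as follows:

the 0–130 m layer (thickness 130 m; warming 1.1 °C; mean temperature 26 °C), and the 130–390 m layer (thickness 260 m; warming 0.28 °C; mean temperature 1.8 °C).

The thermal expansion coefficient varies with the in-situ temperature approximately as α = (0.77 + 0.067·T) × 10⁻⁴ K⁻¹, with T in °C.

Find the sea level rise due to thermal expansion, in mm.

Layer 1: α = (0.77 + 0.067×26)×10⁻⁴ = 2.512×10⁻⁴ K⁻¹
Layer 2: α = (0.77 + 0.067×1.8)×10⁻⁴ = 0.8906×10⁻⁴ K⁻¹
0–130 m: 1.1 × 130 × 2.512×10⁻⁴ = 0.0359216 m
130–390 m: 0.28 × 0.8906×10⁻⁴ × 260 = 0.006483568 m
Δh = 0.0359216 + 0.006483568 = 0.042405168 m ≈ 42.4 mm

about 42.4 mm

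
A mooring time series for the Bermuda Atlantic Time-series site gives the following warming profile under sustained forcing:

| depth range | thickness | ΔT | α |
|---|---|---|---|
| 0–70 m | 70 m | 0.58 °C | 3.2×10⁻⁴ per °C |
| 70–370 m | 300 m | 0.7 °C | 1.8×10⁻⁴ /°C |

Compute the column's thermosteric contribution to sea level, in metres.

0.051 m

70 × 0.58 × 3.2×10⁻⁴ = 0.012992 m
70–370 m: 300 × 0.7 × 1.8×10⁻⁴ = 0.03780 m
Δh = 0.012992 + 0.03780 = 0.050792 m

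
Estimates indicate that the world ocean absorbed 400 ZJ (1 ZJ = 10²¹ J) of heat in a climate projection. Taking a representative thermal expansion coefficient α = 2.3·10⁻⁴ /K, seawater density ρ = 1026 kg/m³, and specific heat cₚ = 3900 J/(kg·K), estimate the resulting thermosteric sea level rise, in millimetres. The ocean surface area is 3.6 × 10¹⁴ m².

Δh ≈ 63.9 mm

Per unit area: Q = 400×10²¹ / (3.6×10¹⁴) ≈ 1.111×10⁹ J/m²
Δh = αQ/(ρcₚ) = 2.3×10⁻⁴ × 1.111×10⁹ / (1026 × 3900) ≈ 0.06386 m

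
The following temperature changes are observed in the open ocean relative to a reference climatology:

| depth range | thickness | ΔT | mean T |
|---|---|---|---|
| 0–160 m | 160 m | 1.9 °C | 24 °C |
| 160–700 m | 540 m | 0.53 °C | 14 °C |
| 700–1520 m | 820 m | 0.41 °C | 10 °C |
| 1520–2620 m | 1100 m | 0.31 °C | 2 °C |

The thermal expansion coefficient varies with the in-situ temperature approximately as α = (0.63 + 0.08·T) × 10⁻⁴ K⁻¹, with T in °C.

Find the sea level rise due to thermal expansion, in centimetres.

Layer 1: α = (0.63 + 0.08×24)×10⁻⁴ = 2.55×10⁻⁴ K⁻¹
Layer 2: α = (0.63 + 0.08×14)×10⁻⁴ = 1.75×10⁻⁴ K⁻¹
Layer 3: α = (0.63 + 0.08×10)×10⁻⁴ = 1.43×10⁻⁴ K⁻¹
Layer 4: α = (0.63 + 0.08×2)×10⁻⁴ = 0.79×10⁻⁴ K⁻¹
Layer 1: 1.9 × 160 × 2.55×10⁻⁴ = 0.07752 m
160–700 m: 0.53 × 1.75×10⁻⁴ × 540 = 0.050085 m
820 × 0.41 × 1.43×10⁻⁴ = 0.0480766 m
0.31 × 1100 × 0.79×10⁻⁴ = 0.026939 m
Δh = 0.07752 + 0.050085 + 0.0480766 + 0.026939 = 0.2026206 m ≈ 20.3 cm

Δh ≈ 20.3 cm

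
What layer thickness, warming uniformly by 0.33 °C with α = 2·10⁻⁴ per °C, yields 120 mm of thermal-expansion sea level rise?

H = Δh/(αΔT) = 0.12 / (2×10⁻⁴ × 0.33) ≈ 1818 m

H ≈ 1820 m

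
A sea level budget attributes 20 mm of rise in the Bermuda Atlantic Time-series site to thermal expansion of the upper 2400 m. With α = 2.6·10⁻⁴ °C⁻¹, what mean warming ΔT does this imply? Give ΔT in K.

ΔT = Δh/(αH) = 0.02 / (2.6×10⁻⁴ × 2400) ≈ 0.03205 K

about 0.0321 K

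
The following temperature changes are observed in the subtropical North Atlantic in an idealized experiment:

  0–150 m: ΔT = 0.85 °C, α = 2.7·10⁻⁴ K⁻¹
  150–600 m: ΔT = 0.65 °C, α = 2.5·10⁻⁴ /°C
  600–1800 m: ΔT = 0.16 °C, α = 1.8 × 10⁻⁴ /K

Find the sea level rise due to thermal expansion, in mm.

about 142 mm

0.85 × 150 × 2.7×10⁻⁴ = 0.034425 m
150–600 m: 450 × 0.65 × 2.5×10⁻⁴ = 0.073125 m
1.8×10⁻⁴ × 0.16 × 1200 = 0.03456 m
Δh = 0.034425 + 0.073125 + 0.03456 = 0.14211 m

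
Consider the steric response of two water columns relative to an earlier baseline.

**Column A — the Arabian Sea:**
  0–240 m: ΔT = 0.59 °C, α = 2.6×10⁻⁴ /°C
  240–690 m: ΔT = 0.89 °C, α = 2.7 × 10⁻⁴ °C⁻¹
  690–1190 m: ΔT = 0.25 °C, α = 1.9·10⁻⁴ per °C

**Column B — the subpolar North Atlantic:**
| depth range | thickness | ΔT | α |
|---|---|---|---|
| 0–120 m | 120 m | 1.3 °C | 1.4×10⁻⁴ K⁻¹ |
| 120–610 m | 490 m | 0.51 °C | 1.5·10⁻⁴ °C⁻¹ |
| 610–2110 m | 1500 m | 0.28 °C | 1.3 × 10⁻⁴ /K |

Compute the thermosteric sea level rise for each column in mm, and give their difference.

Δh_A ≈ 169 mm, Δh_B ≈ 114 mm; difference ≈ 54.8 mm

A Layer 1: 2.6×10⁻⁴ × 240 × 0.59 = 0.036816 m
A 240–690 m: 0.89 × 2.7×10⁻⁴ × 450 = 0.108135 m
A 0.25 × 1.9×10⁻⁴ × 500 = 0.02375 m
A total: 0.168701 m
B 1.3 × 1.4×10⁻⁴ × 120 = 0.02184 m
B 0.51 × 1.5×10⁻⁴ × 490 = 0.037485 m
B 610–2110 m: 1500 × 1.3×10⁻⁴ × 0.28 = 0.05460 m
B total: 0.113925 m
Difference: 0.168701 − 0.113925 = 0.054776 m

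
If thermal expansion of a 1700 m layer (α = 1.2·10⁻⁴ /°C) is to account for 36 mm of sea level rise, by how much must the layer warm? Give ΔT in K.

about 0.18 K

ΔT = Δh/(αH) = 0.036 / (1.2×10⁻⁴ × 1700) ≈ 0.1765 K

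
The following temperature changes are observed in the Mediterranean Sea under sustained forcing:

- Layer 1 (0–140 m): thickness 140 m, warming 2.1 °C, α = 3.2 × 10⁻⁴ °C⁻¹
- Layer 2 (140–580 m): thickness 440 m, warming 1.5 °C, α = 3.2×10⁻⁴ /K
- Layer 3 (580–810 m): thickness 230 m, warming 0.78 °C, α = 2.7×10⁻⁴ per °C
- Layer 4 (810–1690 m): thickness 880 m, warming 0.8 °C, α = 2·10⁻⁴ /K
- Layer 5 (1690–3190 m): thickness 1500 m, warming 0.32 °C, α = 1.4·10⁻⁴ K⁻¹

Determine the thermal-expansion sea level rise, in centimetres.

3.2×10⁻⁴ × 2.1 × 140 = 0.09408 m
Layer 2: 440 × 1.5 × 3.2×10⁻⁴ = 0.21120 m
Layer 3: 230 × 0.78 × 2.7×10⁻⁴ = 0.048438 m
2×10⁻⁴ × 0.8 × 880 = 0.14080 m
1500 × 1.4×10⁻⁴ × 0.32 = 0.06720 m
Δh = 0.09408 + 0.21120 + 0.048438 + 0.14080 + 0.06720 = 0.561718 m

Δh ≈ 56.2 cm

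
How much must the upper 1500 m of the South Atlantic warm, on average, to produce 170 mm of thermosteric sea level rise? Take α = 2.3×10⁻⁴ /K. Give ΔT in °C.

ΔT = Δh/(αH) = 0.17 / (2.3×10⁻⁴ × 1500) ≈ 0.4928 °C

about 0.49 °C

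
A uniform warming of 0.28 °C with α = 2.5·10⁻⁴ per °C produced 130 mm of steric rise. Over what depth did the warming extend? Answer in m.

1860 m

H = Δh/(αΔT) = 0.13 / (2.5×10⁻⁴ × 0.28) ≈ 1857 m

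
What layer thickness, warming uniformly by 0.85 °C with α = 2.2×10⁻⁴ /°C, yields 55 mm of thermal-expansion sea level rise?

294 m

H = Δh/(αΔT) = 0.055 / (2.2×10⁻⁴ × 0.85) ≈ 294.1 m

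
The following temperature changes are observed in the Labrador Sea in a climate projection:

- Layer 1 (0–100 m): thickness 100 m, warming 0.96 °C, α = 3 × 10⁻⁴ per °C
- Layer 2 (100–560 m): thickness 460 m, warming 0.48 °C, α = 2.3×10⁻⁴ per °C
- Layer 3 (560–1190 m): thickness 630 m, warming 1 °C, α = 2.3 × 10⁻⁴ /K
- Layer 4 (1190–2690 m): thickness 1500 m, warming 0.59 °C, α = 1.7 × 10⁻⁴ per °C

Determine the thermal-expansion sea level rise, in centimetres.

37 cm of thermosteric rise

Layer 1: 100 × 0.96 × 3×10⁻⁴ = 0.02880 m
Layer 2: 2.3×10⁻⁴ × 0.48 × 460 = 0.050784 m
Layer 3: 630 × 2.3×10⁻⁴ × 1 = 0.14490 m
Layer 4: 1500 × 0.59 × 1.7×10⁻⁴ = 0.15045 m
Δh = 0.02880 + 0.050784 + 0.14490 + 0.15045 = 0.374934 m ≈ 37 cm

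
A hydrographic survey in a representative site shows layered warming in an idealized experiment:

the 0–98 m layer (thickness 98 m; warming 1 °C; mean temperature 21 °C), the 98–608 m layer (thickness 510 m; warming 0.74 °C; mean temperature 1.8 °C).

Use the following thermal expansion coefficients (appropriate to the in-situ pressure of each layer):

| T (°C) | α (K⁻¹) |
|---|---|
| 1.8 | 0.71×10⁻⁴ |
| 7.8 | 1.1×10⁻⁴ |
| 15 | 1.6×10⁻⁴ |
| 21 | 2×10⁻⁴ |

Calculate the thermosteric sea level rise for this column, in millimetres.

Layer 1 at 21 °C → α = 2×10⁻⁴ K⁻¹
Layer 2 at 1.8 °C → α = 0.71×10⁻⁴ K⁻¹
Layer 1: 1 × 2×10⁻⁴ × 98 = 0.01960 m
Layer 2: 510 × 0.71×10⁻⁴ × 0.74 = 0.0267954 m
Δh = 0.01960 + 0.0267954 = 0.0463954 m

46 mm of thermosteric rise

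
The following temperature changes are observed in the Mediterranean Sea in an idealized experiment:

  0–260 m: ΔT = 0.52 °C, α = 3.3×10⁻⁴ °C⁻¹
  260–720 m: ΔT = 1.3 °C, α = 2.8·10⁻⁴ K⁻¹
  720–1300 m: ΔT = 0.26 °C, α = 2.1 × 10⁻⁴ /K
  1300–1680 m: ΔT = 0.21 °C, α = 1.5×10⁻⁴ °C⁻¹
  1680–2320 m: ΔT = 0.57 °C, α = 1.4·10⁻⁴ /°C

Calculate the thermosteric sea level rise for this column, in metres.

Δh ≈ 0.307 m

3.3×10⁻⁴ × 260 × 0.52 = 0.044616 m
2.8×10⁻⁴ × 460 × 1.3 = 0.16744 m
0.26 × 580 × 2.1×10⁻⁴ = 0.031668 m
380 × 1.5×10⁻⁴ × 0.21 = 0.01197 m
640 × 0.57 × 1.4×10⁻⁴ = 0.051072 m
Δh = 0.044616 + 0.16744 + 0.031668 + 0.01197 + 0.051072 = 0.306766 m ≈ 0.307 m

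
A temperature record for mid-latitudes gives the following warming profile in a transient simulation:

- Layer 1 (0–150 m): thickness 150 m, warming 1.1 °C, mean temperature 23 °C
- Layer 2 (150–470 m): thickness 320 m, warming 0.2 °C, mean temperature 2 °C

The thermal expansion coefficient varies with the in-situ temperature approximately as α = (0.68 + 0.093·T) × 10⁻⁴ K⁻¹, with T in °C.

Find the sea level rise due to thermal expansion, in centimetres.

Layer 1: α = (0.68 + 0.093×23)×10⁻⁴ = 2.819×10⁻⁴ K⁻¹
Layer 2: α = (0.68 + 0.093×2)×10⁻⁴ = 0.866×10⁻⁴ K⁻¹
0–150 m: 150 × 2.819×10⁻⁴ × 1.1 = 0.0465135 m
150–470 m: 0.2 × 320 × 0.866×10⁻⁴ = 0.0055424 m
Δh = 0.0465135 + 0.0055424 = 0.0520559 m

Δh ≈ 5.21 cm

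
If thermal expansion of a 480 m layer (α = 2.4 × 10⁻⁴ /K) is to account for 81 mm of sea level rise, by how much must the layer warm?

ΔT ≈ 0.70 °C

ΔT = Δh/(αH) = 0.081 / (2.4×10⁻⁴ × 480) ≈ 0.7031 °C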